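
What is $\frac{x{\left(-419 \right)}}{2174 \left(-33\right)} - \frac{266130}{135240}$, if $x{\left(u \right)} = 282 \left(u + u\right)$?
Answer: $\frac{71481541}{53902156} \approx 1.3261$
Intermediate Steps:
$x{\left(u \right)} = 564 u$ ($x{\left(u \right)} = 282 \cdot 2 u = 564 u$)
$\frac{x{\left(-419 \right)}}{2174 \left(-33\right)} - \frac{266130}{135240} = \frac{564 \left(-419\right)}{2174 \left(-33\right)} - \frac{266130}{135240} = - \frac{236316}{-71742} - \frac{8871}{4508} = \left(-236316\right) \left(- \frac{1}{71742}\right) - \frac{8871}{4508} = \frac{39386}{11957} - \frac{8871}{4508} = \frac{71481541}{53902156}$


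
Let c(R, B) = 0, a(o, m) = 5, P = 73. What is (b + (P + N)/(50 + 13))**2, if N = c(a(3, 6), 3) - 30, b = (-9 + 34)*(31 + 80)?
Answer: 30578817424/3969 ≈ 7.7044e+6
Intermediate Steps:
b = 2775 (b = 25*111 = 2775)
N = -30 (N = 0 - 30 = -30)
(b + (P + N)/(50 + 13))**2 = (2775 + (73 - 30)/(50 + 13))**2 = (2775 + 43/63)**2 = (174868/63)**2 = 30578817424/3969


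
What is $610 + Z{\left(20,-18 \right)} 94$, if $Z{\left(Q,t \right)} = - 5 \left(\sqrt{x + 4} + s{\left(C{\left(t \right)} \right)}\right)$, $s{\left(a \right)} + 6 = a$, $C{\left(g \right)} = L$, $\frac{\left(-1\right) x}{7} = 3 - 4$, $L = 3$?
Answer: $2020 - 470 \sqrt{11} \approx 461.19$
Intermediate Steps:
$x = 7$ ($x = - 7 \left(3 - 4\right) = \left(-7\right) \left(-1\right) = 7$)
$C{\left(g \right)} = 3$
$s{\left(a \right)} = -6 + a$
$Z{\left(Q,t \right)} = 15 - 5 \sqrt{11}$ ($Z{\left(Q,t \right)} = - 5 \left(\sqrt{7 + 4} + \left(-6 + 3\right)\right) = - 5 \left(\sqrt{11} - 3\right) = - 5 \left(-3 + \sqrt{11}\right) = 15 - 5 \sqrt{11}$)
$610 + Z{\left(20,-18 \right)} 94 = 610 + \left(15 - 5 \sqrt{11}\right) 94 = 610 + \left(1410 - 470 \sqrt{11}\right) = 2020 - 470 \sqrt{11}$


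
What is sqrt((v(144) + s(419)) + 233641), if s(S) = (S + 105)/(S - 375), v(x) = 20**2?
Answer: sqrt(28320402)/11 ≈ 483.79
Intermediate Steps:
v(x) = 400
s(S) = (105 + S)/(-375 + S)
sqrt((v(144) + s(419)) + 233641) = sqrt((400 + (105 + 419)/(-375 + 419)) + 233641) = sqrt((400 + 524/44) + 233641) = sqrt((400 + (1/44)*524) + 233641) = sqrt((400 + 131/11) + 233641) = sqrt(4531/11 + 233641) = sqrt(2574582/11) = sqrt(28320402)/11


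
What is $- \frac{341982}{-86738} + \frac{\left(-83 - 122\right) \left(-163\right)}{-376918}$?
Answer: $\frac{63000410603}{16346556742} \approx 3.854$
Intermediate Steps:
$- \frac{341982}{-86738} + \frac{\left(-83 - 122\right) \left(-163\right)}{-376918} = \left(-341982\right) \left(- \frac{1}{86738}\right) + \left(-205\right) \left(-163\right) \left(- \frac{1}{376918}\right) = \frac{170991}{43369} + 33415 \left(- \frac{1}{376918}\right) = \frac{170991}{43369} - \frac{33415}{376918} = \frac{63000410603}{16346556742}$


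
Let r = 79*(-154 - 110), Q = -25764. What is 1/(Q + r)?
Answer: -1/46620 ≈ -2.1450e-5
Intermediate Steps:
r = -20856 (r = 79*(-264) = -20856)
1/(Q + r) = 1/(-25764 - 20856) = 1/(-46620) = -1/46620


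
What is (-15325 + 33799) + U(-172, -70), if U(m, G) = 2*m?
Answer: 18130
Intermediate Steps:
(-15325 + 33799) + U(-172, -70) = (-15325 + 33799) + 2*(-172) = 18474 - 344 = 18130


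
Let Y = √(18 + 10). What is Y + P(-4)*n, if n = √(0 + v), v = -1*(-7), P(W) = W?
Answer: -2*√7 ≈ -5.2915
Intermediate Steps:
Y = 2*√7 (Y = √28 = 2*√7 ≈ 5.2915)
v = 7
n = √7 (n = √(0 + 7) = √7 ≈ 2.6458)
Y + P(-4)*n = 2*√7 - 4*√7 = -2*√7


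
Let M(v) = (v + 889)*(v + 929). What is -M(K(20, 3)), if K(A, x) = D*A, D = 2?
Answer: -900201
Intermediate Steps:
K(A, x) = 2*A
M(v) = (889 + v)*(929 + v)
-M(K(20, 3)) = -(825881 + (2*20)² + 1818*(2*20)) = -(825881 + 40² + 1818*40) = -(825881 + 1600 + 72720) = -1*900201 = -900201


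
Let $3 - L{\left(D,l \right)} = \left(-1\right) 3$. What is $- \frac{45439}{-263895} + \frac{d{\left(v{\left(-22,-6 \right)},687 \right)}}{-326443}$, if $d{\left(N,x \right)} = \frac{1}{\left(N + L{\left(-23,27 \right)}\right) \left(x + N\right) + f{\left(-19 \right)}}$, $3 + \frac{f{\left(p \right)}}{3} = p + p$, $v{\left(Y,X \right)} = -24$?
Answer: $\frac{59614805622028}{346223488774215} \approx 0.17219$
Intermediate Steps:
$L{\left(D,l \right)} = 6$ ($L{\left(D,l \right)} = 3 - \left(-1\right) 3 = 3 - -3 = 3 + 3 = 6$)
$f{\left(p \right)} = -9 + 6 p$ ($f{\left(p \right)} = -9 + 3 \left(p + p\right) = -9 + 3 \cdot 2 p = -9 + 6 p$)
$d{\left(N,x \right)} = \frac{1}{-123 + \left(6 + N\right) \left(N + x\right)}$ ($d{\left(N,x \right)} = \frac{1}{\left(N + 6\right) \left(x + N\right) + \left(-9 + 6 \left(-19\right)\right)} = \frac{1}{\left(6 + N\right) \left(N + x\right) - 123} = \frac{1}{-123 + \left(6 + N\right) \left(N + x\right)}$)
$- \frac{45439}{-263895} + \frac{d{\left(v{\left(-22,-6 \right)},687 \right)}}{-326443} = - \frac{45439}{-263895} + \frac{1}{\left(-123 + \left(-24\right)^{2} + 6 \left(-24\right) + 6 \cdot 687 - 16488\right) \left(-326443\right)} = \left(-45439\right) \left(- \frac{1}{263895}\right) + \frac{1}{-123 + 576 - 144 + 4122 - 16488} \left(- \frac{1}{326443}\right) = \frac{45439}{263895} + \frac{1}{-12057} \left(- \frac{1}{326443}\right) = \frac{45439}{263895} - - \frac{1}{3935923251} = \frac{45439}{263895} + \frac{1}{3935923251} = \frac{59614805622028}{346223488774215}$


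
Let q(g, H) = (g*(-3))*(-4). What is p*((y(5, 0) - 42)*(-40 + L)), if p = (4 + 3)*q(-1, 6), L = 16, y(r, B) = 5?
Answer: -74592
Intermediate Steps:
q(g, H) = 12*g (q(g, H) = -3*g*(-4) = 12*g)
p = -84 (p = (4 + 3)*(12*(-1)) = 7*(-12) = -84)
p*((y(5, 0) - 42)*(-40 + L)) = -84*(5 - 42)*(-40 + 16) = -(-3108)*(-24) = -84*888 = -74592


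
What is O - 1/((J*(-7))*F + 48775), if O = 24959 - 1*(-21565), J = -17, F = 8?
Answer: 2313498947/49727 ≈ 46524.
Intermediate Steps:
O = 46524 (O = 24959 + 21565 = 46524)
O - 1/((J*(-7))*F + 48775) = 46524 - 1/(-17*(-7)*8 + 48775) = 46524 - 1/(119*8 + 48775) = 46524 - 1/(952 + 48775) = 46524 - 1/49727 = 2313498947/49727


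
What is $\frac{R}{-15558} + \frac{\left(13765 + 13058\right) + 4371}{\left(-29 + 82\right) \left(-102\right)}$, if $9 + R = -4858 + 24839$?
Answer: $- \frac{49440407}{7008879} \approx -7.054$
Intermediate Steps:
$R = 19972$ ($R = -9 + \left(-4858 + 24839\right) = -9 + 19981 = 19972$)
$\frac{R}{-15558} + \frac{\left(13765 + 13058\right) + 4371}{\left(-29 + 82\right) \left(-102\right)} = \frac{19972}{-15558} + \frac{\left(13765 + 13058\right) + 4371}{\left(-29 + 82\right) \left(-102\right)} = 19972 \left(- \frac{1}{15558}\right) + \frac{26823 + 4371}{53 \left(-102\right)} = - \frac{9986}{7779} + \frac{31194}{-5406} = - \frac{9986}{7779} + 31194 \left(- \frac{1}{5406}\right) = - \frac{9986}{7779} - \frac{5199}{901} = - \frac{49440407}{7008879}$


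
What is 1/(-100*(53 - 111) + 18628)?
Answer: 1/24428 ≈ 4.0937e-5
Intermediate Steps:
1/(-100*(53 - 111) + 18628) = 1/(-100*(-58) + 18628) = 1/(5800 + 18628) = 1/24428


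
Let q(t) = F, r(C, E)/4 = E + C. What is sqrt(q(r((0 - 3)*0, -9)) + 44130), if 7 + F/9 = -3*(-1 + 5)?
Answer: sqrt(43959) ≈ 209.66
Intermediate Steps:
F = -171 (F = -63 + 9*(-3*(-1 + 5)) = -63 + 9*(-3*4) = -63 + 9*(-12) = -63 - 108 = -171)
r(C, E) = 4*C + 4*E (r(C, E) = 4*(E + C) = 4*(C + E) = 4*C + 4*E)
q(t) = -171
sqrt(q(r((0 - 3)*0, -9)) + 44130) = sqrt(-171 + 44130) = sqrt(43959)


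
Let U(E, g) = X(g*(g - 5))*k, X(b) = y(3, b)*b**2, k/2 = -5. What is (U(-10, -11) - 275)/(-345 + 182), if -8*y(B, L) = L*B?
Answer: -20443885/163 ≈ -1.2542e+5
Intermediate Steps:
y(B, L) = -B*L/8 (y(B, L) = -L*B/8 = -B*L/8)
k = -10 (k = 2*(-5) = -10)
X(b) = -3*b**3/8 (X(b) = (-1/8*3*b)*b**2 = (-3*b/8)*b**2 = -3*b**3/8)
U(E, g) = 15*g**3*(-5 + g)**3/4 (U(E, g) = -3*g**3*(g - 5)**3/8*(-10) = -3*g**3*(-5 + g)**3/8*(-10) = 15*g**3*(-5 + g)**3/4)
(U(-10, -11) - 275)/(-345 + 182) = ((15/4)*(-11)**3*(-5 - 11)**3 - 275)/(-345 + 182) = ((15/4)*(-1331)*(-16)**3 - 275)/(-163) = ((15/4)*(-1331)*(-4096) - 275)*(-1/163) = (20444160 - 275)*(-1/163) = 20443885*(-1/163) = -20443885/163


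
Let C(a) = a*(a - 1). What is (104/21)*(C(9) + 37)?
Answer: 11336/21 ≈ 539.81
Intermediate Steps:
C(a) = a*(-1 + a)
(104/21)*(C(9) + 37) = (104/21)*(9*(-1 + 9) + 37) = (104*(1/21))*(9*8 + 37) = 104*(72 + 37)/21 = (104/21)*109 = 11336/21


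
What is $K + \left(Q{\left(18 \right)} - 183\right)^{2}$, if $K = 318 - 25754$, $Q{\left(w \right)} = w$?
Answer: $1789$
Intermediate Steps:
$K = -25436$ ($K = 318 - 25754 = -25436$)
$K + \left(Q{\left(18 \right)} - 183\right)^{2} = -25436 + \left(18 - 183\right)^{2} = -25436 + \left(-165\right)^{2} = -25436 + 27225 = 1789$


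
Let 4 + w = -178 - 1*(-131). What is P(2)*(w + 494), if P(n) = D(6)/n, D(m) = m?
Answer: 1329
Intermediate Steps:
w = -51 (w = -4 + (-178 - 1*(-131)) = -4 + (-178 + 131) = -4 - 47 = -51)
P(n) = 6/n
P(2)*(w + 494) = (6/2)*(-51 + 494) = (6*(1/2))*443 = 3*443 = 1329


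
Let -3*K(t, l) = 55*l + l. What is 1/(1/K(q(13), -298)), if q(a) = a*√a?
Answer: 16688/3 ≈ 5562.7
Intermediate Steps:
q(a) = a^(3/2)
K(t, l) = -56*l/3 (K(t, l) = -(55*l + l)/3 = -56*l/3)
1/(1/K(q(13), -298)) = 1/(1/(-56/3*(-298))) = 1/(1/(16688/3)) = 1/(3/16688) = 16688/3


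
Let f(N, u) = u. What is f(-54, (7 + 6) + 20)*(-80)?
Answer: -2640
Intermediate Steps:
f(-54, (7 + 6) + 20)*(-80) = ((7 + 6) + 20)*(-80) = (13 + 20)*(-80) = 33*(-80) = -2640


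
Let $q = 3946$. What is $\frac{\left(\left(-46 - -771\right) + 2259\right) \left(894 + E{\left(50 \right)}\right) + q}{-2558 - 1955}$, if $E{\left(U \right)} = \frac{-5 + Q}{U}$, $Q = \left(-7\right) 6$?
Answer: $- \frac{66720926}{112825} \approx -591.37$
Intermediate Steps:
$Q = -42$
$E{\left(U \right)} = - \frac{47}{U}$ ($E{\left(U \right)} = \frac{-5 - 42}{U} = - \frac{47}{U}$)
$\frac{\left(\left(-46 - -771\right) + 2259\right) \left(894 + E{\left(50 \right)}\right) + q}{-2558 - 1955} = \frac{\left(\left(-46 - -771\right) + 2259\right) \left(894 - \frac{47}{50}\right) + 3946}{-2558 - 1955} = \frac{\left(\left(-46 + 771\right) + 2259\right) \left(894 - \frac{47}{50}\right) + 3946}{-4513} = \left(\left(725 + 2259\right) \left(894 - \frac{47}{50}\right) + 3946\right) \left(- \frac{1}{4513}\right) = \left(2984 \cdot \frac{44653}{50} + 3946\right) \left(- \frac{1}{4513}\right) = \left(\frac{66622276}{25} + 3946\right) \left(- \frac{1}{4513}\right) = \frac{66720926}{25} \left(- \frac{1}{4513}\right) = - \frac{66720926}{112825}$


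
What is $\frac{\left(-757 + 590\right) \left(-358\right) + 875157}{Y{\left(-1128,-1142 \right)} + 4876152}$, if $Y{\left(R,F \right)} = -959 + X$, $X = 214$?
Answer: $\frac{934943}{4875407} \approx 0.19177$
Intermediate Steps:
$Y{\left(R,F \right)} = -745$ ($Y{\left(R,F \right)} = -959 + 214 = -745$)
$\frac{\left(-757 + 590\right) \left(-358\right) + 875157}{Y{\left(-1128,-1142 \right)} + 4876152} = \frac{\left(-757 + 590\right) \left(-358\right) + 875157}{-745 + 4876152} = \frac{\left(-167\right) \left(-358\right) + 875157}{4875407} = \left(59786 + 875157\right) \frac{1}{4875407} = 934943 \cdot \frac{1}{4875407} = \frac{934943}{4875407}$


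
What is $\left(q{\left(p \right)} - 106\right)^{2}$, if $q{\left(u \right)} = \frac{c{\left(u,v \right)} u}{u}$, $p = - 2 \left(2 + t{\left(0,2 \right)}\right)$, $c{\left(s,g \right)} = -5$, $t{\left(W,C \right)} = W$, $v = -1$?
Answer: $12321$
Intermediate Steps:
$p = -4$ ($p = - 2 \left(2 + 0\right) = \left(-2\right) 2 = -4$)
$q{\left(u \right)} = -5$ ($q{\left(u \right)} = \frac{\left(-5\right) u}{u} = -5$)
$\left(q{\left(p \right)} - 106\right)^{2} = \left(-5 - 106\right)^{2} = \left(-111\right)^{2} = 12321$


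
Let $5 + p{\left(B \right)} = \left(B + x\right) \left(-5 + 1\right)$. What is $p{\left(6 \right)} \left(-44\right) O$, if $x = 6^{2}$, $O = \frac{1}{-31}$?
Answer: $- \frac{7612}{31} \approx -245.55$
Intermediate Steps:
$O = - \frac{1}{31} \approx -0.032258$
$x = 36$
$p{\left(B \right)} = -149 - 4 B$ ($p{\left(B \right)} = -5 + \left(B + 36\right) \left(-5 + 1\right) = -5 + \left(36 + B\right) \left(-4\right) = -5 - \left(144 + 4 B\right) = -149 - 4 B$)
$p{\left(6 \right)} \left(-44\right) O = \left(-149 - 24\right) \left(-44\right) \left(- \frac{1}{31}\right) = \left(-173\right) \left(-44\right) \left(- \frac{1}{31}\right) = 7612 \left(- \frac{1}{31}\right) = - \frac{7612}{31}$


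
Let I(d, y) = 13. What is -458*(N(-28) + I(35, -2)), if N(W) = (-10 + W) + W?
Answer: 24274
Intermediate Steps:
N(W) = -10 + 2*W
-458*(N(-28) + I(35, -2)) = -458*((-10 + 2*(-28)) + 13) = -458*((-10 - 56) + 13) = -458*(-66 + 13) = -458*(-53) = 24274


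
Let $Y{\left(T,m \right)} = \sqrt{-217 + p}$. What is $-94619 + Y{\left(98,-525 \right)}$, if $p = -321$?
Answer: $-94619 + i \sqrt{538} \approx -94619.0 + 23.195 i$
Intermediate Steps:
$Y{\left(T,m \right)} = i \sqrt{538}$ ($Y{\left(T,m \right)} = \sqrt{-217 - 321} = \sqrt{-538} = i \sqrt{538}$)
$-94619 + Y{\left(98,-525 \right)} = -94619 + i \sqrt{538}$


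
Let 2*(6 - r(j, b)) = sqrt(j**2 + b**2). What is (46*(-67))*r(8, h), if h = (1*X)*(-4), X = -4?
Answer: -18492 + 12328*sqrt(5) ≈ 9074.3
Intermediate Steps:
h = 16 (h = (1*(-4))*(-4) = -4*(-4) = 16)
r(j, b) = 6 - sqrt(b**2 + j**2)/2 (r(j, b) = 6 - sqrt(j**2 + b**2)/2 = 6 - sqrt(b**2 + j**2)/2)
(46*(-67))*r(8, h) = (46*(-67))*(6 - sqrt(16**2 + 8**2)/2) = -3082*(6 - sqrt(256 + 64)/2) = -3082*(6 - 4*sqrt(5)) = -18492 + 12328*sqrt(5)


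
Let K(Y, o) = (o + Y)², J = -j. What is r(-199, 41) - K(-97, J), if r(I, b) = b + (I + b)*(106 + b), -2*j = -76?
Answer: -41410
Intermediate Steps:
j = 38 (j = -½*(-76) = 38)
J = -38 (J = -1*38 = -38)
r(I, b) = b + (106 + b)*(I + b)
K(Y, o) = (Y + o)²
r(-199, 41) - K(-97, J) = (41² + 106*(-199) + 107*41 - 199*41) - (-97 - 38)² = (1681 - 21094 + 4387 - 8159) - 1*(-135)² = -23185 - 1*18225 = -23185 - 18225 = -41410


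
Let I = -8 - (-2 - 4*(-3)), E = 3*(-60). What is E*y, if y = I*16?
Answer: 51840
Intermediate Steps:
E = -180
I = -18 (I = -8 - (-2 + 12) = -8 - 1*10 = -8 - 10 = -18)
y = -288 (y = -18*16 = -288)
E*y = -180*(-288) = 51840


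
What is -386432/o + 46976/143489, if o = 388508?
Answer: -9299547360/13936656103 ≈ -0.66727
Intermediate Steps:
-386432/o + 46976/143489 = -386432/388508 + 46976/143489 = -386432*1/388508 + 46976*(1/143489) = -96608/97127 + 46976/143489 = -9299547360/13936656103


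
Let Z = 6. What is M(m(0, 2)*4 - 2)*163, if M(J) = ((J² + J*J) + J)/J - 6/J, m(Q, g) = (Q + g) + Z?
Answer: 49552/5 ≈ 9910.4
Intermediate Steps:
m(Q, g) = 6 + Q + g (m(Q, g) = (Q + g) + 6 = 6 + Q + g)
M(J) = -6/J + (J + 2*J²)/J (M(J) = ((J² + J²) + J)/J - 6/J = (2*J² + J)/J - 6/J = (J + 2*J²)/J - 6/J = -6/J + (J + 2*J²)/J)
M(m(0, 2)*4 - 2)*163 = (1 - 6/((6 + 0 + 2)*4 - 2) + 2*((6 + 0 + 2)*4 - 2))*163 = (1 - 6/(8*4 - 2) + 2*(8*4 - 2))*163 = (1 - 6/(32 - 2) + 2*(32 - 2))*163 = (1 - 6/30 + 2*30)*163 = (1 - 6*1/30 + 60)*163 = (1 - ⅕ + 60)*163 = (304/5)*163 = 49552/5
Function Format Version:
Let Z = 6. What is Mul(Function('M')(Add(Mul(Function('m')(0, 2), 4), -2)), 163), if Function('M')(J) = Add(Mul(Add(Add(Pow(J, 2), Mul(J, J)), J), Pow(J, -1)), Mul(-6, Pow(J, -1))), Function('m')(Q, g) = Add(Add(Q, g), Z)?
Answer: Rational(49552, 5) ≈ 9910.4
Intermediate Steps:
Function('m')(Q, g) = Add(6, Q, g) (Function('m')(Q, g) = Add(Add(Q, g), 6) = Add(6, Q, g))
Function('M')(J) = Add(Mul(-6, Pow(J, -1)), Mul(Pow(J, -1), Add(J, Mul(2, Pow(J, 2))))) (Function('M')(J) = Add(Mul(Add(Add(Pow(J, 2), Pow(J, 2)), J), Pow(J, -1)), Mul(-6, Pow(J, -1))) = Add(Mul(Add(Mul(2, Pow(J, 2)), J), Pow(J, -1)), Mul(-6, Pow(J, -1))) = Add(Mul(Add(J, Mul(2, Pow(J, 2))), Pow(J, -1)), Mul(-6, Pow(J, -1))) = Add(Mul(Pow(J, -1), Add(J, Mul(2, Pow(J, 2)))), Mul(-6, Pow(J, -1))) = Add(Mul(-6, Pow(J, -1)), Mul(Pow(J, -1), Add(J, Mul(2, Pow(J, 2))))))
Mul(Function('M')(Add(Mul(Function('m')(0, 2), 4), -2)), 163) = Mul(Add(1, Mul(-6, Pow(Add(Mul(Add(6, 0, 2), 4), -2), -1)), Mul(2, Add(Mul(Add(6, 0, 2), 4), -2))), 163) = Mul(Add(1, Mul(-6, Pow(Add(Mul(8, 4), -2), -1)), Mul(2, Add(Mul(8, 4), -2))), 163) = Mul(Add(1, Mul(-6, Pow(Add(32, -2), -1)), Mul(2, Add(32, -2))), 163) = Mul(Add(1, Mul(-6, Pow(30, -1)), Mul(2, 30)), 163) = Mul(Add(1, Mul(-6, Rational(1, 30)), 60), 163) = Mul(Add(1, Rational(-1, 5), 60), 163) = Mul(Rational(304, 5), 163) = Rational(49552, 5)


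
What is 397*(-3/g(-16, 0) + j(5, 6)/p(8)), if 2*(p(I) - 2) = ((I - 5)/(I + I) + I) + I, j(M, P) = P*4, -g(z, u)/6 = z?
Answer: 9628441/10336 ≈ 931.54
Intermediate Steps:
g(z, u) = -6*z
j(M, P) = 4*P
p(I) = 2 + I + (-5 + I)/(4*I) (p(I) = 2 + (((I - 5)/(I + I) + I) + I)/2 = 2 + (((-5 + I)/((2*I)) + I) + I)/2 = 2 + (((-5 + I)*(1/(2*I)) + I) + I)/2 = 2 + (((-5 + I)/(2*I) + I) + I)/2 = 2 + ((I + (-5 + I)/(2*I)) + I)/2 = 2 + (2*I + (-5 + I)/(2*I))/2 = 2 + (I + (-5 + I)/(4*I)) = 2 + I + (-5 + I)/(4*I))
397*(-3/g(-16, 0) + j(5, 6)/p(8)) = 397*(-3/((-6*(-16))) + (4*6)/(9/4 + 8 - 5/4/8)) = 397*(-3/96 + 24/(9/4 + 8 - 5/4*⅛)) = 397*(-3*1/96 + 24/(9/4 + 8 - 5/32)) = 397*(-1/32 + 24/(323/32)) = 397*(-1/32 + 24*(32/323)) = 397*(-1/32 + 768/323) = 397*(24253/10336) = 9628441/10336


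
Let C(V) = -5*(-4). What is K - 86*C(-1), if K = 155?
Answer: -1565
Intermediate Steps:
C(V) = 20
K - 86*C(-1) = 155 - 86*20 = 155 - 1720 = -1565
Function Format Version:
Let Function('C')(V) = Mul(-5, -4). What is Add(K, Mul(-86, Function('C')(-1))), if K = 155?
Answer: -1565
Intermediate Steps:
Function('C')(V) = 20
Add(K, Mul(-86, Function('C')(-1))) = Add(155, Mul(-86, 20)) = Add(155, -1720) = -1565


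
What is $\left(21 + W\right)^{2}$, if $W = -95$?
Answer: $5476$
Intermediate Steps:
$\left(21 + W\right)^{2} = \left(21 - 95\right)^{2} = \left(-74\right)^{2} = 5476$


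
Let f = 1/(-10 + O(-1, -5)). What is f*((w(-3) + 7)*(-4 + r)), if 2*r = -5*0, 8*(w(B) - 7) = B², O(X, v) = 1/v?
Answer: 605/102 ≈ 5.9314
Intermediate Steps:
w(B) = 7 + B²/8
r = 0 (r = (-5*0)/2 = (½)*0 = 0)
f = -5/51 (f = 1/(-10 + 1/(-5)) = 1/(-10 - ⅕) = 1/(-51/5) = -5/51 ≈ -0.098039)
f*((w(-3) + 7)*(-4 + r)) = -5*((7 + (⅛)*(-3)²) + 7)*(-4 + 0)/51 = -5*((7 + (⅛)*9) + 7)*(-4)/51 = -5*((7 + 9/8) + 7)*(-4)/51 = -5*(65/8 + 7)*(-4)/51 = -605*(-4)/408 = -5/51*(-121/2) = 605/102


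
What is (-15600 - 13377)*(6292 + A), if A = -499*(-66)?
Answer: -1136651802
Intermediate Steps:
A = 32934
(-15600 - 13377)*(6292 + A) = (-15600 - 13377)*(6292 + 32934) = -28977*39226 = -1136651802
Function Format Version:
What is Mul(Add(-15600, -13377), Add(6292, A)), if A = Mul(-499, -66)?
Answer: -1136651802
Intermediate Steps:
A = 32934
Mul(Add(-15600, -13377), Add(6292, A)) = Mul(Add(-15600, -13377), Add(6292, 32934)) = Mul(-28977, 39226) = -1136651802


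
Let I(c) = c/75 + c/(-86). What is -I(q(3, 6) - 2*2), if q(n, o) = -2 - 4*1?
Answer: 11/645 ≈ 0.017054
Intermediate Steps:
q(n, o) = -6 (q(n, o) = -2 - 4 = -6)
I(c) = 11*c/6450 (I(c) = c*(1/75) + c*(-1/86) = c/75 - c/86 = 11*c/6450)
-I(q(3, 6) - 2*2) = -11*(-6 - 2*2)/6450 = -11*(-6 - 4)/6450 = -11*(-10)/6450 = -1*(-11/645) = 11/645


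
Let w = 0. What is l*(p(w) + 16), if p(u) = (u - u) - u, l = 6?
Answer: 96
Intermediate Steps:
p(u) = -u (p(u) = 0 - u = -u)
l*(p(w) + 16) = 6*(-1*0 + 16) = 6*(0 + 16) = 6*16 = 96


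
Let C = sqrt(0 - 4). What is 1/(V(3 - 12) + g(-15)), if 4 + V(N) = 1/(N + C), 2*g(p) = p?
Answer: -3946/45797 + 8*I/45797 ≈ -0.086163 + 0.00017468*I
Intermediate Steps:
g(p) = p/2
C = 2*I (C = sqrt(-4) = 2*I ≈ 2.0*I)
V(N) = -4 + 1/(N + 2*I)
1/(V(3 - 12) + g(-15)) = 1/((1 - 8*I - 4*(3 - 12))/((3 - 12) + 2*I) + (1/2)*(-15)) = 1/((1 - 8*I - 4*(-9))/(-9 + 2*I) - 15/2) = 1/(((-9 - 2*I)/85)*(1 - 8*I + 36) - 15/2) = 1/(((-9 - 2*I)/85)*(37 - 8*I) - 15/2) = 1/((-9 - 2*I)*(37 - 8*I)/85 - 15/2) = 1/(-15/2 + (-9 - 2*I)*(37 - 8*I)/85)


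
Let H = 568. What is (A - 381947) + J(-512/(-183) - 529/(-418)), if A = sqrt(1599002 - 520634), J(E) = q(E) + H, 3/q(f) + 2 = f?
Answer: -60194724983/157835 + 4*sqrt(67398) ≈ -3.8034e+5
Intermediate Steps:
q(f) = 3/(-2 + f)
J(E) = 568 + 3/(-2 + E) (J(E) = 3/(-2 + E) + 568 = 568 + 3/(-2 + E))
A = 4*sqrt(67398) (A = sqrt(1078368) = 4*sqrt(67398) ≈ 1038.4)
(A - 381947) + J(-512/(-183) - 529/(-418)) = (4*sqrt(67398) - 381947) + (-1133 + 568*(-512/(-183) - 529/(-418)))/(-2 + (-512/(-183) - 529/(-418))) = (-381947 + 4*sqrt(67398)) + (-1133 + 568*(-512*(-1/183) - 529*(-1/418)))/(-2 + (-512*(-1/183) - 529*(-1/418))) = (-381947 + 4*sqrt(67398)) + (-1133 + 568*(512/183 + 529/418))/(-2 + (512/183 + 529/418)) = (-381947 + 4*sqrt(67398)) + (-1133 + 568*(310823/76494))/(-2 + 310823/76494) = (-381947 + 4*sqrt(67398)) + (-1133 + 88273732/38247)/(157835/76494) = (-381947 + 4*sqrt(67398)) + (76494/157835)*(44939881/38247) = (-381947 + 4*sqrt(67398)) + 89879762/157835 = -60194724983/157835 + 4*sqrt(67398)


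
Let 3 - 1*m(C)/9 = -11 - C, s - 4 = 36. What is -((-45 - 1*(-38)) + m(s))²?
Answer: -229441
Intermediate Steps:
s = 40 (s = 4 + 36 = 40)
m(C) = 126 + 9*C (m(C) = 27 - 9*(-11 - C) = 27 + (99 + 9*C) = 126 + 9*C)
-((-45 - 1*(-38)) + m(s))² = -((-45 - 1*(-38)) + (126 + 9*40))² = -((-45 + 38) + (126 + 360))² = -(-7 + 486)² = -1*479² = -1*229441 = -229441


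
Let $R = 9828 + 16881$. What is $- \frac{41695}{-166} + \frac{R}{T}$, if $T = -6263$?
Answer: $\frac{256702091}{1039658} \approx 246.91$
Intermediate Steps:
$R = 26709$
$- \frac{41695}{-166} + \frac{R}{T} = - \frac{41695}{-166} + \frac{26709}{-6263} = \left(-41695\right) \left(- \frac{1}{166}\right) + 26709 \left(- \frac{1}{6263}\right) = \frac{41695}{166} - \frac{26709}{6263} = \frac{256702091}{1039658}$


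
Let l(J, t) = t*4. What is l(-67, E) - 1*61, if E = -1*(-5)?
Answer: -41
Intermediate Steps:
E = 5
l(J, t) = 4*t
l(-67, E) - 1*61 = 4*5 - 1*61 = 20 - 61 = -41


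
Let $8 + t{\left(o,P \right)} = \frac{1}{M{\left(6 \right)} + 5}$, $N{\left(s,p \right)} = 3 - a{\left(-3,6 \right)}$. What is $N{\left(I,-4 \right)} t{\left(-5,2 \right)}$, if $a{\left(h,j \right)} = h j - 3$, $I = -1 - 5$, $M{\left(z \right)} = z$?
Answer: $- \frac{2088}{11} \approx -189.82$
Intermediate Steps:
$I = -6$ ($I = -1 - 5 = -6$)
$a{\left(h,j \right)} = -3 + h j$
$N{\left(s,p \right)} = 24$ ($N{\left(s,p \right)} = 3 - \left(-3 - 18\right) = 3 - -21 = 3 + 21 = 24$)
$t{\left(o,P \right)} = - \frac{87}{11}$ ($t{\left(o,P \right)} = -8 + \frac{1}{6 + 5} = -8 + \frac{1}{11} = - \frac{87}{11}$)
$N{\left(I,-4 \right)} t{\left(-5,2 \right)} = 24 \left(- \frac{87}{11}\right) = - \frac{2088}{11}$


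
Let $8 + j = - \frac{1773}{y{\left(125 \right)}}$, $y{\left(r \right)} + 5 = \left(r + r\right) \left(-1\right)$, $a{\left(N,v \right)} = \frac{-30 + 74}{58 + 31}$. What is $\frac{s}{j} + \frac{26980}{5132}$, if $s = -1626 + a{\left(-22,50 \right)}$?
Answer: $\frac{15830413995}{10162643} \approx 1557.7$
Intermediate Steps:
$a{\left(N,v \right)} = \frac{44}{89}$
$s = - \frac{144670}{89}$ ($s = -1626 + \frac{44}{89} = - \frac{144670}{89} \approx -1625.5$)
$y{\left(r \right)} = -5 - 2 r$ ($y{\left(r \right)} = -5 + \left(r + r\right) \left(-1\right) = -5 + 2 r \left(-1\right) = -5 - 2 r$)
$j = - \frac{89}{85}$ ($j = -8 - \frac{1773}{-5 - 250} = -8 - \frac{1773}{-255} = -8 - - \frac{591}{85} = -8 + \frac{591}{85} = - \frac{89}{85} \approx -1.0471$)
$\frac{s}{j} + \frac{26980}{5132} = - \frac{144670}{89 \left(- \frac{89}{85}\right)} + \frac{26980}{5132} = \left(- \frac{144670}{89}\right) \left(- \frac{85}{89}\right) + 26980 \cdot \frac{1}{5132} = \frac{12296950}{7921} + \frac{6745}{1283} = \frac{15830413995}{10162643}$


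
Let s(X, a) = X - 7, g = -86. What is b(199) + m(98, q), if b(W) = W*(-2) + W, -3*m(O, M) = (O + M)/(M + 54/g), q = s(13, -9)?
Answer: -142379/693 ≈ -205.45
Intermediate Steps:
s(X, a) = -7 + X
q = 6 (q = -7 + 13 = 6)
m(O, M) = -(M + O)/(3*(-27/43 + M)) (m(O, M) = -(O + M)/(3*(M + 54/(-86))) = -(M + O)/(3*(M + 54*(-1/86))) = -(M + O)/(3*(M - 27/43)) = -(M + O)/(3*(-27/43 + M)))
b(W) = -W (b(W) = -2*W + W = -W)
b(199) + m(98, q) = -1*199 + 43*(6 + 98)/(3*(27 - 43*6)) = -199 + (43/3)*104/(27 - 258) = -199 + (43/3)*104/(-231) = -199 + (43/3)*(-1/231)*104 = -199 - 4472/693 = -142379/693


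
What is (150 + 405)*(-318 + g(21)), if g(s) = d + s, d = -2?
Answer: -165945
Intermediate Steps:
g(s) = -2 + s
(150 + 405)*(-318 + g(21)) = (150 + 405)*(-318 + (-2 + 21)) = 555*(-318 + 19) = 555*(-299) = -165945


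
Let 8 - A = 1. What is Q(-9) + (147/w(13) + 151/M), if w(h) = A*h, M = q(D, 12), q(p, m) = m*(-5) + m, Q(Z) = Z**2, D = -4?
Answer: 49589/624 ≈ 79.470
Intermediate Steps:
A = 7 (A = 8 - 1*1 = 8 - 1 = 7)
q(p, m) = -4*m (q(p, m) = -5*m + m = -4*m)
M = -48 (M = -4*12 = -48)
w(h) = 7*h
Q(-9) + (147/w(13) + 151/M) = (-9)**2 + (147/((7*13)) + 151/(-48)) = 81 + (147/91 + 151*(-1/48)) = 81 + (147*(1/91) - 151/48) = 81 + (21/13 - 151/48) = 81 - 955/624 = 49589/624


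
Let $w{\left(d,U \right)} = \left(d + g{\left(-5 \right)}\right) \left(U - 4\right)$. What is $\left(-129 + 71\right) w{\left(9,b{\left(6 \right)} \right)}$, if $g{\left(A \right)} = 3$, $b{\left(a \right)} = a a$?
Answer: $-22272$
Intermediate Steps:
$b{\left(a \right)} = a^{2}$
$w{\left(d,U \right)} = \left(-4 + U\right) \left(3 + d\right)$ ($w{\left(d,U \right)} = \left(d + 3\right) \left(U - 4\right) = \left(3 + d\right) \left(-4 + U\right) = \left(-4 + U\right) \left(3 + d\right)$)
$\left(-129 + 71\right) w{\left(9,b{\left(6 \right)} \right)} = \left(-129 + 71\right) \left(-12 - 36 + 3 \cdot 6^{2} + 6^{2} \cdot 9\right) = - 58 \left(-12 - 36 + 3 \cdot 36 + 36 \cdot 9\right) = - 58 \left(-12 - 36 + 108 + 324\right) = \left(-58\right) 384 = -22272$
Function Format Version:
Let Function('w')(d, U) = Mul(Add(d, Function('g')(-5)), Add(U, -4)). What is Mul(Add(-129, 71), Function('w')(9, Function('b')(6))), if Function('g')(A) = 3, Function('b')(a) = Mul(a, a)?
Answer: -22272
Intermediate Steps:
Function('b')(a) = Pow(a, 2)
Function('w')(d, U) = Mul(Add(-4, U), Add(3, d)) (Function('w')(d, U) = Mul(Add(d, 3), Add(U, -4)) = Mul(Add(3, d), Add(-4, U)) = Mul(Add(-4, U), Add(3, d)))
Mul(Add(-129, 71), Function('w')(9, Function('b')(6))) = Mul(Add(-129, 71), Add(-12, Mul(-4, 9), Mul(3, Pow(6, 2)), Mul(Pow(6, 2), 9))) = Mul(-58, Add(-12, -36, Mul(3, 36), Mul(36, 9))) = Mul(-58, Add(-12, -36, 108, 324)) = Mul(-58, 384) = -22272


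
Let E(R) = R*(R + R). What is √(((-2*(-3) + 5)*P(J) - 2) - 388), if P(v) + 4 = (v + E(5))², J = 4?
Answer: √31642 ≈ 177.88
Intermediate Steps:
E(R) = 2*R² (E(R) = R*(2*R) = 2*R²)
P(v) = -4 + (50 + v)² (P(v) = -4 + (v + 2*5²)² = -4 + (v + 2*25)² = -4 + (v + 50)² = -4 + (50 + v)²)
√(((-2*(-3) + 5)*P(J) - 2) - 388) = √(((-2*(-3) + 5)*(-4 + (50 + 4)²) - 2) - 388) = √(((6 + 5)*(-4 + 54²) - 2) - 388) = √((11*(-4 + 2916) - 2) - 388) = √((11*2912 - 2) - 388) = √((32032 - 2) - 388) = √(32030 - 388) = √31642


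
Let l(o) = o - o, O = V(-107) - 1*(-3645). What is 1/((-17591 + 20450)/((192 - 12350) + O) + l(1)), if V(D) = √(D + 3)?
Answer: -8513/2859 + 2*I*√26/2859 ≈ -2.9776 + 0.003567*I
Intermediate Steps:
V(D) = √(3 + D)
O = 3645 + 2*I*√26 (O = √(3 - 107) - 1*(-3645) = √(-104) + 3645 = 2*I*√26 + 3645 = 3645 + 2*I*√26 ≈ 3645.0 + 10.198*I)
l(o) = 0
1/((-17591 + 20450)/((192 - 12350) + O) + l(1)) = 1/((-17591 + 20450)/((192 - 12350) + (3645 + 2*I*√26)) + 0) = 1/(2859/(-12158 + (3645 + 2*I*√26)) + 0) = 1/(2859/(-8513 + 2*I*√26) + 0) = 1/(2859/(-8513 + 2*I*√26)) = -8513/2859 + 2*I*√26/2859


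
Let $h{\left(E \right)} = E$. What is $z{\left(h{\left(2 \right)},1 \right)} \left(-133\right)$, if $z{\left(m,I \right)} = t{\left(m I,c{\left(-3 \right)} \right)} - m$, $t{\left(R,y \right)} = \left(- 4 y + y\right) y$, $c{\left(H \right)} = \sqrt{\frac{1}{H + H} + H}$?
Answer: $- \frac{1995}{2} \approx -997.5$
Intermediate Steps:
$c{\left(H \right)} = \sqrt{H + \frac{1}{2 H}}$ ($c{\left(H \right)} = \sqrt{\frac{1}{2 H} + H} = \sqrt{H + \frac{1}{2 H}}$)
$t{\left(R,y \right)} = - 3 y^{2}$ ($t{\left(R,y \right)} = - 3 y y = - 3 y^{2}$)
$z{\left(m,I \right)} = \frac{19}{2} - m$ ($z{\left(m,I \right)} = - 3 \left(\frac{\sqrt{\frac{2}{-3} + 4 \left(-3\right)}}{2}\right)^{2} - m = - 3 \left(\frac{\sqrt{2 \left(- \frac{1}{3}\right) - 12}}{2}\right)^{2} - m = - 3 \left(\frac{\sqrt{- \frac{2}{3} - 12}}{2}\right)^{2} - m = - 3 \left(\frac{\sqrt{- \frac{38}{3}}}{2}\right)^{2} - m = - 3 \left(\frac{\frac{1}{3} i \sqrt{114}}{2}\right)^{2} - m = - 3 \left(\frac{i \sqrt{114}}{6}\right)^{2} - m = \left(-3\right) \left(- \frac{19}{6}\right) - m = \frac{19}{2} - m$)
$z{\left(h{\left(2 \right)},1 \right)} \left(-133\right) = \left(\frac{19}{2} - 2\right) \left(-133\right) = \frac{15}{2} \left(-133\right) = - \frac{1995}{2}$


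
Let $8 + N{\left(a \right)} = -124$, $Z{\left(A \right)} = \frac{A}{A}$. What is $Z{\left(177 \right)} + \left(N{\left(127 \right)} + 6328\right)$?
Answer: $6197$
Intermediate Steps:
$Z{\left(A \right)} = 1$
$N{\left(a \right)} = -132$ ($N{\left(a \right)} = -8 - 124 = -132$)
$Z{\left(177 \right)} + \left(N{\left(127 \right)} + 6328\right) = 1 + \left(-132 + 6328\right) = 1 + 6196 = 6197$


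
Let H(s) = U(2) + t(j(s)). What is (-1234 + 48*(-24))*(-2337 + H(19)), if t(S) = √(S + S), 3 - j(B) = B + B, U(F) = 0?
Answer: 5576082 - 2386*I*√70 ≈ 5.5761e+6 - 19963.0*I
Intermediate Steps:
j(B) = 3 - 2*B (j(B) = 3 - (B + B) = 3 - 2*B)
t(S) = √2*√S (t(S) = √(2*S) = √2*√S)
H(s) = √2*√(3 - 2*s) (H(s) = 0 + √2*√(3 - 2*s) = √2*√(3 - 2*s))
(-1234 + 48*(-24))*(-2337 + H(19)) = (-1234 + 48*(-24))*(-2337 + √(6 - 4*19)) = (-1234 - 1152)*(-2337 + √(6 - 76)) = -2386*(-2337 + √(-70)) = -2386*(-2337 + I*√70) = 5576082 - 2386*I*√70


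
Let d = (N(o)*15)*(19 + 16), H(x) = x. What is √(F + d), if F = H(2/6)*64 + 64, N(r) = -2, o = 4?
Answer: I*√8682/3 ≈ 31.059*I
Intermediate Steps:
F = 256/3 (F = (2/6)*64 + 64 = (2*(⅙))*64 + 64 = (⅓)*64 + 64 = 64/3 + 64 = 256/3 ≈ 85.333)
d = -1050 (d = (-2*15)*(19 + 16) = -30*35 = -1050)
√(F + d) = √(256/3 - 1050) = √(-2894/3) = I*√8682/3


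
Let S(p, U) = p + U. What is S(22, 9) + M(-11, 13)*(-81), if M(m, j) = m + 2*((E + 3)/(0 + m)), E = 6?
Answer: 11600/11 ≈ 1054.5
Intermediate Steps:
S(p, U) = U + p
M(m, j) = m + 18/m (M(m, j) = m + 2*((6 + 3)/(0 + m)) = m + 2*(9/m) = m + 18/m)
S(22, 9) + M(-11, 13)*(-81) = (9 + 22) + (-11 + 18/(-11))*(-81) = 31 + (-11 + 18*(-1/11))*(-81) = 31 + (-11 - 18/11)*(-81) = 31 - 139/11*(-81) = 31 + 11259/11 = 11600/11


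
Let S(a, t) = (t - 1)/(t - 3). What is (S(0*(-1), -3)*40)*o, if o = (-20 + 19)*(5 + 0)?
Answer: -400/3 ≈ -133.33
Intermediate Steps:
S(a, t) = (-1 + t)/(-3 + t)
o = -5 (o = -1*5 = -5)
(S(0*(-1), -3)*40)*o = (((-1 - 3)/(-3 - 3))*40)*(-5) = ((-4/(-6))*40)*(-5) = (-⅙*(-4)*40)*(-5) = ((⅔)*40)*(-5) = (80/3)*(-5) = -400/3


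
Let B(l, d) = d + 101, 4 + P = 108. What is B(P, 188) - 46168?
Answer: -45879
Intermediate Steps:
P = 104 (P = -4 + 108 = 104)
B(l, d) = 101 + d
B(P, 188) - 46168 = (101 + 188) - 46168 = 289 - 46168 = -45879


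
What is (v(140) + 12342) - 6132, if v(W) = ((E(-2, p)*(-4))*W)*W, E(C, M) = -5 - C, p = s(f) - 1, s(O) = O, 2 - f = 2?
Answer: 241410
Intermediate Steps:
f = 0 (f = 2 - 1*2 = 2 - 2 = 0)
p = -1 (p = 0 - 1 = -1)
v(W) = 12*W² (v(W) = (((-5 - 1*(-2))*(-4))*W)*W = (((-5 + 2)*(-4))*W)*W = ((-3*(-4))*W)*W = (12*W)*W = 12*W²)
(v(140) + 12342) - 6132 = (12*140² + 12342) - 6132 = (12*19600 + 12342) - 6132 = (235200 + 12342) - 6132 = 247542 - 6132 = 241410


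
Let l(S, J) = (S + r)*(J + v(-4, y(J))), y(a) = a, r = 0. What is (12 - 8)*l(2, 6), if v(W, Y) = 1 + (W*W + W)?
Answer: 152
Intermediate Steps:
v(W, Y) = 1 + W + W² (v(W, Y) = 1 + (W² + W) = 1 + (W + W²) = 1 + W + W²)
l(S, J) = S*(13 + J) (l(S, J) = (S + 0)*(J + (1 - 4 + (-4)²)) = S*(J + (1 - 4 + 16)) = S*(J + 13) = S*(13 + J))
(12 - 8)*l(2, 6) = (12 - 8)*(2*(13 + 6)) = 4*(2*19) = 4*38 = 152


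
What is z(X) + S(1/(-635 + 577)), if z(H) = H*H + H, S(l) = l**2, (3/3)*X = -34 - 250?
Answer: 270371409/3364 ≈ 80372.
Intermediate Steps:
X = -284 (X = -34 - 250 = -284)
z(H) = H + H**2 (z(H) = H**2 + H = H + H**2)
z(X) + S(1/(-635 + 577)) = -284*(1 - 284) + (1/(-635 + 577))**2 = -284*(-283) + (1/(-58))**2 = 80372 + (-1/58)**2 = 80372 + 1/3364 = 270371409/3364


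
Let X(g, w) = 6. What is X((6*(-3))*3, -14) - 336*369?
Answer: -123978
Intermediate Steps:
X((6*(-3))*3, -14) - 336*369 = 6 - 336*369 = 6 - 123984 = -123978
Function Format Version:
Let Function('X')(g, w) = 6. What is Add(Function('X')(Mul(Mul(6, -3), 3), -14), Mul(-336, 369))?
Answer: -123978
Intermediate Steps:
Add(Function('X')(Mul(Mul(6, -3), 3), -14), Mul(-336, 369)) = Add(6, Mul(-336, 369)) = Add(6, -123984) = -123978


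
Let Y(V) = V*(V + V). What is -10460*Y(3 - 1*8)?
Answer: -523000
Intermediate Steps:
Y(V) = 2*V² (Y(V) = V*(2*V) = 2*V²)
-10460*Y(3 - 1*8) = -20920*(3 - 1*8)² = -20920*(3 - 8)² = -20920*(-5)² = -20920*25 = -10460*50 = -523000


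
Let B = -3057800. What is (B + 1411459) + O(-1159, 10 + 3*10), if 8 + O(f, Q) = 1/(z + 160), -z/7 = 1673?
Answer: -19016977300/11551 ≈ -1.6463e+6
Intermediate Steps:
z = -11711 (z = -7*1673 = -11711)
O(f, Q) = -92409/11551 (O(f, Q) = -8 + 1/(-11711 + 160) = -8 + 1/(-11551) = -8 - 1/11551 = -92409/11551)
(B + 1411459) + O(-1159, 10 + 3*10) = (-3057800 + 1411459) - 92409/11551 = -1646341 - 92409/11551 = -19016977300/11551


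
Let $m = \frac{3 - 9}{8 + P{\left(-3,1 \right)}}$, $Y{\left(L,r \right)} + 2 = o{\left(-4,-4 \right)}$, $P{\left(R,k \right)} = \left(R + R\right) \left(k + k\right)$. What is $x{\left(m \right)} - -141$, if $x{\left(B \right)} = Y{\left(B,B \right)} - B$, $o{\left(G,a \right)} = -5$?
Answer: $\frac{265}{2} \approx 132.5$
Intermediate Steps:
$P{\left(R,k \right)} = 4 R k$ ($P{\left(R,k \right)} = 2 R 2 k = 4 R k$)
$Y{\left(L,r \right)} = -7$ ($Y{\left(L,r \right)} = -2 - 5 = -7$)
$m = \frac{3}{2}$ ($m = \frac{3 - 9}{8 + 4 \left(-3\right) 1} = - \frac{6}{8 - 12} = - \frac{6}{-4} = \left(-6\right) \left(- \frac{1}{4}\right) = \frac{3}{2} \approx 1.5$)
$x{\left(B \right)} = -7 - B$
$x{\left(m \right)} - -141 = \left(-7 - \frac{3}{2}\right) - -141 = \left(-7 - \frac{3}{2}\right) + 141 = - \frac{17}{2} + 141 = \frac{265}{2}$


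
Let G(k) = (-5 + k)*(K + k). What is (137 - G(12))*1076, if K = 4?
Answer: 26900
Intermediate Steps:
G(k) = (-5 + k)*(4 + k)
(137 - G(12))*1076 = (137 - (-20 + 12² - 1*12))*1076 = (137 - (-20 + 144 - 12))*1076 = (137 - 1*112)*1076 = (137 - 112)*1076 = 25*1076 = 26900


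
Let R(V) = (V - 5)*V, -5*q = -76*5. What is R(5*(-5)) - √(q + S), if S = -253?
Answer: 750 - I*√177 ≈ 750.0 - 13.304*I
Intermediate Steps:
q = 76 (q = -(-76)*5/5 = -⅕*(-380) = 76)
R(V) = V*(-5 + V) (R(V) = (-5 + V)*V = V*(-5 + V))
R(5*(-5)) - √(q + S) = (5*(-5))*(-5 + 5*(-5)) - √(76 - 253) = -25*(-5 - 25) - √(-177) = -25*(-30) - I*√177 = 750 - I*√177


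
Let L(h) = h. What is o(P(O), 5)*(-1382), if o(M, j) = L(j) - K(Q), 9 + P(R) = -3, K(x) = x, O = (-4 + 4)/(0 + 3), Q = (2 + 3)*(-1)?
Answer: -13820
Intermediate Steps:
Q = -5 (Q = 5*(-1) = -5)
O = 0 (O = 0/3 = 0*(⅓) = 0)
P(R) = -12 (P(R) = -9 - 3 = -12)
o(M, j) = 5 + j (o(M, j) = j - 1*(-5) = j + 5 = 5 + j)
o(P(O), 5)*(-1382) = (5 + 5)*(-1382) = 10*(-1382) = -13820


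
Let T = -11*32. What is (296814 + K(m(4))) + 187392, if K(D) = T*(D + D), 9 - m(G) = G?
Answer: 480686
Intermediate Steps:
m(G) = 9 - G
T = -352
K(D) = -704*D (K(D) = -352*(D + D) = -704*D)
(296814 + K(m(4))) + 187392 = (296814 - 704*(9 - 1*4)) + 187392 = (296814 - 704*(9 - 4)) + 187392 = (296814 - 704*5) + 187392 = (296814 - 3520) + 187392 = 293294 + 187392 = 480686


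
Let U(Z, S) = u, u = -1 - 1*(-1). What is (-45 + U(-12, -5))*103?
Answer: -4635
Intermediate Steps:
u = 0 (u = -1 + 1 = 0)
U(Z, S) = 0
(-45 + U(-12, -5))*103 = (-45 + 0)*103 = -45*103 = -4635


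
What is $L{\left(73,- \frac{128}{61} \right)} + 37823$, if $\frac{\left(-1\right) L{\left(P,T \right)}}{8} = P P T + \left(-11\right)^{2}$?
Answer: $\frac{7705051}{61} \approx 1.2631 \cdot 10^{5}$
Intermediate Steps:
$L{\left(P,T \right)} = -968 - 8 T P^{2}$ ($L{\left(P,T \right)} = - 8 \left(P P T + \left(-11\right)^{2}\right) = - 8 \left(P^{2} T + 121\right) = - 8 \left(T P^{2} + 121\right) = - 8 \left(121 + T P^{2}\right) = -968 - 8 T P^{2}$)
$L{\left(73,- \frac{128}{61} \right)} + 37823 = \left(-968 - 8 \left(- \frac{128}{61}\right) 73^{2}\right) + 37823 = \left(-968 - 8 \left(\left(-128\right) \frac{1}{61}\right) 5329\right) + 37823 = \left(-968 - \left(- \frac{1024}{61}\right) 5329\right) + 37823 = \left(-968 + \frac{5456896}{61}\right) + 37823 = \frac{5397848}{61} + 37823 = \frac{7705051}{61}$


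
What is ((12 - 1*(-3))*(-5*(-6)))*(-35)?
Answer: -15750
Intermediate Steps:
((12 - 1*(-3))*(-5*(-6)))*(-35) = ((12 + 3)*30)*(-35) = (15*30)*(-35) = 450*(-35) = -15750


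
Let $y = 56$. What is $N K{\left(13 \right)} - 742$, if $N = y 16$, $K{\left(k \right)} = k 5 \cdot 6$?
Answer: $348698$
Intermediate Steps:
$K{\left(k \right)} = 30 k$ ($K{\left(k \right)} = 5 k 6 = 30 k$)
$N = 896$ ($N = 56 \cdot 16 = 896$)
$N K{\left(13 \right)} - 742 = 896 \cdot 30 \cdot 13 - 742 = 896 \cdot 390 - 742 = 349440 - 742 = 348698$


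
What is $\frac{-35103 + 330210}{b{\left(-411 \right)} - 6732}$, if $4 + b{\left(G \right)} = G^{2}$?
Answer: $\frac{295107}{162185} \approx 1.8196$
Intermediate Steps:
$b{\left(G \right)} = -4 + G^{2}$
$\frac{-35103 + 330210}{b{\left(-411 \right)} - 6732} = \frac{-35103 + 330210}{\left(-4 + \left(-411\right)^{2}\right) - 6732} = \frac{295107}{\left(-4 + 168921\right) - 6732} = \frac{295107}{168917 - 6732} = \frac{295107}{162185}$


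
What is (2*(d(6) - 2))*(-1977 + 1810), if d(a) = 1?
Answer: 334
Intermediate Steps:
(2*(d(6) - 2))*(-1977 + 1810) = (2*(1 - 2))*(-1977 + 1810) = (2*(-1))*(-167) = -2*(-167) = 334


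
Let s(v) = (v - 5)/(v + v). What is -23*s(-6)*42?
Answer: -1771/2 ≈ -885.50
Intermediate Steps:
s(v) = (-5 + v)/(2*v) (s(v) = (-5 + v)/((2*v)) = (-5 + v)*(1/(2*v)) = (-5 + v)/(2*v))
-23*s(-6)*42 = -23*(-5 - 6)/(2*(-6))*42 = -23*(-1)*(-11)/(2*6)*42 = -23*11/12*42 = -253/12*42 = -1771/2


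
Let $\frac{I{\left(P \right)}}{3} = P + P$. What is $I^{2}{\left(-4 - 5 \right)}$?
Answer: $2916$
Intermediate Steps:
$I{\left(P \right)} = 6 P$ ($I{\left(P \right)} = 3 \left(P + P\right) = 3 \cdot 2 P = 6 P$)
$I^{2}{\left(-4 - 5 \right)} = \left(6 \left(-4 - 5\right)\right)^{2} = \left(6 \left(-9\right)\right)^{2} = \left(-54\right)^{2} = 2916$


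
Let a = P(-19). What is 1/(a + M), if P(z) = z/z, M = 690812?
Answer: 1/690813 ≈ 1.4476e-6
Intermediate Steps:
P(z) = 1
a = 1
1/(a + M) = 1/(1 + 690812) = 1/690813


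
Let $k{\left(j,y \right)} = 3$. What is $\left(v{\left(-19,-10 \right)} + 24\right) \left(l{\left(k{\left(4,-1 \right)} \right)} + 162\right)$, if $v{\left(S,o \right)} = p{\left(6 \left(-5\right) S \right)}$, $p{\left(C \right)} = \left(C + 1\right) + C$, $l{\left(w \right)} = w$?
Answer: $192225$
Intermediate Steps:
$p{\left(C \right)} = 1 + 2 C$ ($p{\left(C \right)} = \left(1 + C\right) + C = 1 + 2 C$)
$v{\left(S,o \right)} = 1 - 60 S$ ($v{\left(S,o \right)} = 1 + 2 \cdot 6 \left(-5\right) S = 1 + 2 \left(- 30 S\right) = 1 - 60 S$)
$\left(v{\left(-19,-10 \right)} + 24\right) \left(l{\left(k{\left(4,-1 \right)} \right)} + 162\right) = \left(\left(1 - -1140\right) + 24\right) \left(3 + 162\right) = \left(\left(1 + 1140\right) + 24\right) 165 = \left(1141 + 24\right) 165 = 1165 \cdot 165 = 192225$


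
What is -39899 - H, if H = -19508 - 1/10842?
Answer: -221079221/10842 ≈ -20391.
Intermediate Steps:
H = -211505737/10842 (H = -19508 - 1*1/10842 = -19508 - 1/10842 = -211505737/10842 ≈ -19508.)
-39899 - H = -39899 - 1*(-211505737/10842) = -39899 + 211505737/10842 = -221079221/10842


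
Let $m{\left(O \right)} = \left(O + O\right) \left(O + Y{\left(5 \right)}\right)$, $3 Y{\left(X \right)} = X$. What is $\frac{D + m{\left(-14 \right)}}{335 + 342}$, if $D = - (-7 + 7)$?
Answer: $\frac{1036}{2031} \approx 0.51009$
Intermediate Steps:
$D = 0$ ($D = \left(-1\right) 0 = 0$)
$Y{\left(X \right)} = \frac{X}{3}$
$m{\left(O \right)} = 2 O \left(\frac{5}{3} + O\right)$ ($m{\left(O \right)} = \left(O + O\right) \left(O + \frac{1}{3} \cdot 5\right) = 2 O \left(O + \frac{5}{3}\right) = 2 O \left(\frac{5}{3} + O\right)$)
$\frac{D + m{\left(-14 \right)}}{335 + 342} = \frac{0 + \frac{2}{3} \left(-14\right) \left(5 + 3 \left(-14\right)\right)}{335 + 342} = \frac{0 + \frac{2}{3} \left(-14\right) \left(5 - 42\right)}{677} = \left(0 + \frac{2}{3} \left(-14\right) \left(-37\right)\right) \frac{1}{677} = \left(0 + \frac{1036}{3}\right) \frac{1}{677} = \frac{1036}{3} \cdot \frac{1}{677} = \frac{1036}{2031}$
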